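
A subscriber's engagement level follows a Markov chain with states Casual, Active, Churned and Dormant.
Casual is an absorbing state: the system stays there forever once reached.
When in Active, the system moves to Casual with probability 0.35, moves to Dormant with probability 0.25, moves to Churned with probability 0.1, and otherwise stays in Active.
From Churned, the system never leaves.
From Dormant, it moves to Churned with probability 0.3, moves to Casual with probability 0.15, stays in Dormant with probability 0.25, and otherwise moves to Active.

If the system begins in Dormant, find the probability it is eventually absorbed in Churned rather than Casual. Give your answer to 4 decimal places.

0.5333

Let h(s) be the probability of absorption at Churned starting from transient state s. Then h(Churned) = 1 and h(Casual) = 0. By first-step analysis:
h(Active) = 0.35·0 + 0.3·h(Active) + 0.1·1 + 0.25·h(Dormant)
h(Dormant) = 0.15·0 + 0.3·h(Active) + 0.3·1 + 0.25·h(Dormant)
Solving: h(Active) = 0.3333, h(Dormant) = 0.5333.
Starting from Dormant, the probability is 0.5333.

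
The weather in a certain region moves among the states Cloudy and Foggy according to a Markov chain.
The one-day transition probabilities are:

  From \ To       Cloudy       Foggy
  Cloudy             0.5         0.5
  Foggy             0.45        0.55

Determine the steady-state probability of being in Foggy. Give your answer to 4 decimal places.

Let the stationary distribution be π with π = πP and π_1 + π_2 = 1.
π_1 = 0.5·π_1 + 0.45·π_2
Solving with the normalization constraint gives π = (0.4737, 0.5263).
So the stationary probability of Foggy is 0.5263.

0.5263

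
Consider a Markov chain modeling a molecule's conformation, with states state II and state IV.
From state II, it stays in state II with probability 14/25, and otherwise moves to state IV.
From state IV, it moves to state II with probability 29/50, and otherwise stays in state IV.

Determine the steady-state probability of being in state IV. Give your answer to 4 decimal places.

0.4314

Let the stationary distribution be π with π = πP and π_1 + π_2 = 1.
π_1 = 0.56·π_1 + 0.58·π_2
Solving with the normalization constraint gives π = (0.5686, 0.4314).
So the stationary probability of state IV is 0.4314.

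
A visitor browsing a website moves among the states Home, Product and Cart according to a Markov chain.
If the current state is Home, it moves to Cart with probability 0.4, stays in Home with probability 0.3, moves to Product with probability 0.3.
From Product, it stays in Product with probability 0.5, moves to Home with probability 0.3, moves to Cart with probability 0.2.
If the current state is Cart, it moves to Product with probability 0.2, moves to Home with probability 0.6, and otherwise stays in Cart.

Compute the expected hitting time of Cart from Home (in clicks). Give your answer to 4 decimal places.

3.0769

Let t(s) be the expected number of clicks to first reach Cart from state s, with t(Cart) = 0. Conditioning on the first click:
t(Home) = 1 + 0.3·t(Home) + 0.3·t(Product)
t(Product) = 1 + 0.3·t(Home) + 0.5·t(Product)
Solving: t(Home) = 3.0769, t(Product) = 3.8462.
Expected clicks from Home to Cart: 3.0769.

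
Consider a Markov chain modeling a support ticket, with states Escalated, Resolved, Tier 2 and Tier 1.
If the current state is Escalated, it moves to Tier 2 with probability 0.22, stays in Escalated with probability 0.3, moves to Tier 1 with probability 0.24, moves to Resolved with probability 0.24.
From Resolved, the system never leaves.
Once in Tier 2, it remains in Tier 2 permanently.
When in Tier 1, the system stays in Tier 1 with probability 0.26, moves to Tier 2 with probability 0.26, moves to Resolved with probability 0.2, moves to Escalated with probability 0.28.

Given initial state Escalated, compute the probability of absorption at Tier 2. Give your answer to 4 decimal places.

Let h(s) be the probability of absorption at Tier 2 starting from transient state s. Then h(Tier 2) = 1 and h(Resolved) = 0. By first-step analysis:
h(Escalated) = 0.3·h(Escalated) + 0.24·0 + 0.22·1 + 0.24·h(Tier 1)
h(Tier 1) = 0.28·h(Escalated) + 0.2·0 + 0.26·1 + 0.26·h(Tier 1)
Solving: h(Escalated) = 0.4996, h(Tier 1) = 0.5404.
Starting from Escalated, the probability is 0.4996.

0.4996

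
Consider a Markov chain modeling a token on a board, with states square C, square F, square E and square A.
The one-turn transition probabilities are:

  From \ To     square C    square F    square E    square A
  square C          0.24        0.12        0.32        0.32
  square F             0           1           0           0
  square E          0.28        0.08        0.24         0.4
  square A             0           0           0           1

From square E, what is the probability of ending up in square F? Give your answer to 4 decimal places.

0.1934

Let h(s) be the probability of absorption at square F starting from transient state s. Then h(square F) = 1 and h(square A) = 0. By first-step analysis:
h(square C) = 0.24·h(square C) + 0.12·1 + 0.32·h(square E) + 0.32·0
h(square E) = 0.28·h(square C) + 0.08·1 + 0.24·h(square E) + 0.4·0
Solving: h(square C) = 0.2393, h(square E) = 0.1934.
Starting from square E, the probability is 0.1934.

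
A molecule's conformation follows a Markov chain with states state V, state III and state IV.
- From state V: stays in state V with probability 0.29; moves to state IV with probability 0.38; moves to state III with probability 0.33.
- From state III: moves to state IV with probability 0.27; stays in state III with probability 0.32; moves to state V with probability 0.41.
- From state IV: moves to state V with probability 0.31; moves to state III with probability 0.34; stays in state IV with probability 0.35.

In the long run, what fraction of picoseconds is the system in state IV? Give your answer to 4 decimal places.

Let the stationary distribution be π with π = πP and π_1 + π_2 + π_3 = 1.
π_1 = 0.29·π_1 + 0.41·π_2 + 0.31·π_3
π_2 = 0.33·π_1 + 0.32·π_2 + 0.34·π_3
Solving with the normalization constraint gives π = (0.3363, 0.3300, 0.3337).
So the stationary probability of state IV is 0.3337.

0.3337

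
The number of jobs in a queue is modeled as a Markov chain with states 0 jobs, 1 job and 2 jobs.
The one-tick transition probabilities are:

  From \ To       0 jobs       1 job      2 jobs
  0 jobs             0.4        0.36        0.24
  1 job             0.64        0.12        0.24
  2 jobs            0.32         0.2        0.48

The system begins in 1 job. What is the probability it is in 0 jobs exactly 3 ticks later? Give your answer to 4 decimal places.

0.4465

Propagate the distribution vector 3 ticks from 1 job.
After 0 ticks: (0.0000, 1.0000, 0.0000)
After 1 tick: (0.6400, 0.1200, 0.2400)
After 2 ticks: (0.4096, 0.2928, 0.2976)
After 3 ticks: (0.4465, 0.2421, 0.3114)
P(in 0 jobs after 3 ticks) = 0.4465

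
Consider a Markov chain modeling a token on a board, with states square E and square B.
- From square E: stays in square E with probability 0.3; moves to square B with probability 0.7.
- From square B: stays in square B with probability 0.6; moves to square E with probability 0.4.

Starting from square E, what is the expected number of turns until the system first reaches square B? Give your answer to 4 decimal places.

1.4286

Let t(s) be the expected number of turns to first reach square B from state s, with t(square B) = 0. Conditioning on the first turn:
t(square E) = 1 + 0.3·t(square E)
Solving: t(square E) = 1.4286.
Expected turns from square E to square B: 1.4286.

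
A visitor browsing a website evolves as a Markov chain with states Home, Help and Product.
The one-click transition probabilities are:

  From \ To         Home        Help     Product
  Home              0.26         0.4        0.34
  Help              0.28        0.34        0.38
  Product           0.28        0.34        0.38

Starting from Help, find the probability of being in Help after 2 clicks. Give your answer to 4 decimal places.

0.3568

Sum over the intermediate state after 1 click:
P = P(Help→Home)·P(Home→Help) + P(Help→Help)·P(Help→Help) + P(Help→Product)·P(Product→Help)
  = 0.28×0.4 + 0.34×0.34 + 0.38×0.34
  = 0.1120 + 0.1156 + 0.1292 = 0.3568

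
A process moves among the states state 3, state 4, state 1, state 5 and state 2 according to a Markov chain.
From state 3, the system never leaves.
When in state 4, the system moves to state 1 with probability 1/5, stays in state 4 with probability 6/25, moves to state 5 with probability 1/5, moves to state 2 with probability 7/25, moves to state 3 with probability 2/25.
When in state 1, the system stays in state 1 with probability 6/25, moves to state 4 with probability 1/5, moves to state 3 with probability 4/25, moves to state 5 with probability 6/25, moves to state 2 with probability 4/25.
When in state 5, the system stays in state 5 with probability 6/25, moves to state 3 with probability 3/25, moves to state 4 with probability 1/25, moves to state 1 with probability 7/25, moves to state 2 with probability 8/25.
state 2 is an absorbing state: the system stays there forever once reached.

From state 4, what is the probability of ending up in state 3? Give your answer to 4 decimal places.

Let h(s) be the probability of absorption at state 3 starting from transient state s. Then h(state 3) = 1 and h(state 2) = 0. By first-step analysis:
h(state 4) = 0.08·1 + 0.24·h(state 4) + 0.2·h(state 1) + 0.2·h(state 5) + 0.28·0
h(state 1) = 0.16·1 + 0.2·h(state 4) + 0.24·h(state 1) + 0.24·h(state 5) + 0.16·0
h(state 5) = 0.12·1 + 0.04·h(state 4) + 0.28·h(state 1) + 0.24·h(state 5) + 0.32·0
Solving: h(state 4) = 0.2900, h(state 1) = 0.3865, h(state 5) = 0.3156.
Starting from state 4, the probability is 0.2900.

0.2900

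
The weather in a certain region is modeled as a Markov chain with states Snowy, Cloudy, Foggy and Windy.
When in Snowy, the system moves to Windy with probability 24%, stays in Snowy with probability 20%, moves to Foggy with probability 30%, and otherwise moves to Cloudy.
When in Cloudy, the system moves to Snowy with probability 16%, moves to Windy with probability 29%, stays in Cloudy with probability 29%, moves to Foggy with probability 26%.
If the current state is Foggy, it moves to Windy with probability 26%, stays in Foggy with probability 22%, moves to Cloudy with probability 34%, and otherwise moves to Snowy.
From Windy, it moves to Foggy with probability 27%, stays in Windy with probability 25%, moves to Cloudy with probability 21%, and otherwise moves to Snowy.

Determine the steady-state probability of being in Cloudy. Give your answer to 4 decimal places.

Let the stationary distribution be π with π = πP and π_1 + π_2 + π_3 + π_4 = 1.
π_1 = 0.2·π_1 + 0.16·π_2 + 0.18·π_3 + 0.27·π_4
π_2 = 0.26·π_1 + 0.29·π_2 + 0.34·π_3 + 0.21·π_4
π_3 = 0.3·π_1 + 0.26·π_2 + 0.22·π_3 + 0.27·π_4
Solving with the normalization constraint gives π = (0.2021, 0.2760, 0.2603, 0.2616).
So the stationary probability of Cloudy is 0.2760.

0.2760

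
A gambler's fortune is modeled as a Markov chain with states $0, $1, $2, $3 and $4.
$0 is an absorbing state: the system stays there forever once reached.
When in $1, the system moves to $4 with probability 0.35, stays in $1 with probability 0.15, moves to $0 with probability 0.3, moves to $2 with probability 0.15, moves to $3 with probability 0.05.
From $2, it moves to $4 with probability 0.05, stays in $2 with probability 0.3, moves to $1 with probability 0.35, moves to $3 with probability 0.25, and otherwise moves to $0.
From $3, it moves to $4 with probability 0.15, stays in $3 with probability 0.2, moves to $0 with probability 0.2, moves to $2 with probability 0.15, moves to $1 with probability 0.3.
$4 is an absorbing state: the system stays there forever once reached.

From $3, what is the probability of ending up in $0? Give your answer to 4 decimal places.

0.5185

Let h(s) be the probability of absorption at $0 starting from transient state s. Then h($0) = 1 and h($4) = 0. By first-step analysis:
h($1) = 0.3·1 + 0.15·h($1) + 0.15·h($2) + 0.05·h($3) + 0.35·0
h($2) = 0.05·1 + 0.35·h($1) + 0.3·h($2) + 0.25·h($3) + 0.05·0
h($3) = 0.2·1 + 0.3·h($1) + 0.15·h($2) + 0.2·h($3) + 0.15·0
Solving: h($1) = 0.4702, h($2) = 0.4917, h($3) = 0.5185.
Starting from $3, the probability is 0.5185.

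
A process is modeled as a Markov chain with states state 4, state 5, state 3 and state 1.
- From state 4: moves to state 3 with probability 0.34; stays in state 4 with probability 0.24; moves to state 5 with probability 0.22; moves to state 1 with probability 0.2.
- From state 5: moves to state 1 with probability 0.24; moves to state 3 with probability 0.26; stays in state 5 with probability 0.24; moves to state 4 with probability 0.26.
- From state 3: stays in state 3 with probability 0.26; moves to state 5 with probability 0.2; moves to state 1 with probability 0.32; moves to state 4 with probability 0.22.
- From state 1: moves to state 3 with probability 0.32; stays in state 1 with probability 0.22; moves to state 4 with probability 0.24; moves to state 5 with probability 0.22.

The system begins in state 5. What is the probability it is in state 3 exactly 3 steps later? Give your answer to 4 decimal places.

Propagate the distribution vector 3 steps from state 5.
After 0 steps: (0.0000, 1.0000, 0.0000, 0.0000)
After 1 step: (0.2600, 0.2400, 0.2600, 0.2400)
After 2 steps: (0.2396, 0.2196, 0.2952, 0.2456)
After 3 steps: (0.2385, 0.2185, 0.2939, 0.2491)
P(in state 3 after 3 steps) = 0.2939

0.2939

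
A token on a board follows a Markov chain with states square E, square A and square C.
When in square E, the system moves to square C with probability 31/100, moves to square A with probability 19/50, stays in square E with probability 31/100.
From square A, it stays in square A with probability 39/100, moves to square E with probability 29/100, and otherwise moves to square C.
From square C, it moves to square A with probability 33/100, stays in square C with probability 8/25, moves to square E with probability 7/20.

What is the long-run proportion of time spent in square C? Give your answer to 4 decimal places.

0.3168

Let the stationary distribution be π with π = πP and π_1 + π_2 + π_3 = 1.
π_1 = 0.31·π_1 + 0.29·π_2 + 0.35·π_3
π_2 = 0.38·π_1 + 0.39·π_2 + 0.33·π_3
Solving with the normalization constraint gives π = (0.3153, 0.3678, 0.3168).
So the stationary probability of square C is 0.3168.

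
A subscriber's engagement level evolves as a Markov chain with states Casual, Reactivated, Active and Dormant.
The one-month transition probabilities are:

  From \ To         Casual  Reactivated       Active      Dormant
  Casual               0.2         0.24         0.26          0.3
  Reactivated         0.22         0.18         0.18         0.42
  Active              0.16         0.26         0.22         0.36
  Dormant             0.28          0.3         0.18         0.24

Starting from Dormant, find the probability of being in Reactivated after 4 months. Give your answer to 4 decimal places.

0.2484

Propagate the distribution vector 4 months from Dormant.
After 0 months: (0.0000, 0.0000, 0.0000, 1.0000)
After 1 month: (0.2800, 0.3000, 0.1800, 0.2400)
After 2 months: (0.2180, 0.2400, 0.2096, 0.3324)
After 3 months: (0.2230, 0.2497, 0.2058, 0.3214)
After 4 months: (0.2225, 0.2484, 0.2061, 0.3230)
P(in Reactivated after 4 months) = 0.2484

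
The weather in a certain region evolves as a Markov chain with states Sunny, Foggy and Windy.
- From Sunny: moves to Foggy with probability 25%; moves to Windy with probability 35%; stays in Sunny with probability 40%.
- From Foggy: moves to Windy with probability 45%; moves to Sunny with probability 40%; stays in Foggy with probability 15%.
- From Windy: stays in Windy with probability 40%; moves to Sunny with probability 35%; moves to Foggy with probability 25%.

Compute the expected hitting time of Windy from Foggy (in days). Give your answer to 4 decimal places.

2.4390

Let t(s) be the expected number of days to first reach Windy from state s, with t(Windy) = 0. Conditioning on the first day:
t(Sunny) = 1 + 0.4·t(Sunny) + 0.25·t(Foggy)
t(Foggy) = 1 + 0.4·t(Sunny) + 0.15·t(Foggy)
Solving: t(Sunny) = 2.6829, t(Foggy) = 2.4390.
Expected days from Foggy to Windy: 2.4390.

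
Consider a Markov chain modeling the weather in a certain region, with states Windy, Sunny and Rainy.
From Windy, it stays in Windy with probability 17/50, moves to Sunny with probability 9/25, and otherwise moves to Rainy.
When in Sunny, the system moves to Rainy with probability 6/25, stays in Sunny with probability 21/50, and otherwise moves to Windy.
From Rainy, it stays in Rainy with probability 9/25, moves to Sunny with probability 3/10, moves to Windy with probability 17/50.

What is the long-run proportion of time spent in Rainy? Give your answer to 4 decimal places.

Let the stationary distribution be π with π = πP and π_1 + π_2 + π_3 = 1.
π_1 = 0.34·π_1 + 0.34·π_2 + 0.34·π_3
π_2 = 0.36·π_1 + 0.42·π_2 + 0.3·π_3
Solving with the normalization constraint gives π = (0.3400, 0.3641, 0.2959).
So the stationary probability of Rainy is 0.2959.

0.2959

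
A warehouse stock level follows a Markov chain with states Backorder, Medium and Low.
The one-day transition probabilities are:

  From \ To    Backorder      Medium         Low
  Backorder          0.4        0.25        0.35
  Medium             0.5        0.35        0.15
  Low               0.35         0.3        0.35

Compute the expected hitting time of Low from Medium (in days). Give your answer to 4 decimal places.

4.1509

Let t(s) be the expected number of days to first reach Low from state s, with t(Low) = 0. Conditioning on the first day:
t(Backorder) = 1 + 0.4·t(Backorder) + 0.25·t(Medium)
t(Medium) = 1 + 0.5·t(Backorder) + 0.35·t(Medium)
Solving: t(Backorder) = 3.3962, t(Medium) = 4.1509.
Expected days from Medium to Low: 4.1509.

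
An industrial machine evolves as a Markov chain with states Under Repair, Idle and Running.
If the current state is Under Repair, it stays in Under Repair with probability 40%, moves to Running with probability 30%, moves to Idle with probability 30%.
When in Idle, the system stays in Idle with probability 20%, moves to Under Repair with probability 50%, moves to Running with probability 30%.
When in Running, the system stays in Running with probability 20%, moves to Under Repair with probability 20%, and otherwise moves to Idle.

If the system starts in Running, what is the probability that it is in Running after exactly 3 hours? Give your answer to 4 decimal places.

Propagate the distribution vector 3 hours from Running.
After 0 hours: (0.0000, 0.0000, 1.0000)
After 1 hour: (0.2000, 0.6000, 0.2000)
After 2 hours: (0.4200, 0.3000, 0.2800)
After 3 hours: (0.3740, 0.3540, 0.2720)
P(in Running after 3 hours) = 0.2720

0.2720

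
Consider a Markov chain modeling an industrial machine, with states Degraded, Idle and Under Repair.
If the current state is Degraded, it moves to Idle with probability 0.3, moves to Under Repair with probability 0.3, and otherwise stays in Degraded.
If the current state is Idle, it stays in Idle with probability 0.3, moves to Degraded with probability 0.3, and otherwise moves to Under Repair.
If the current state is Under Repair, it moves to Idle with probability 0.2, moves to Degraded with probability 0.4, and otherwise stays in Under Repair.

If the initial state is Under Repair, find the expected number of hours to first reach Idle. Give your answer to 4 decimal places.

Let t(s) be the expected number of hours to first reach Idle from state s, with t(Idle) = 0. Conditioning on the first hour:
t(Degraded) = 1 + 0.4·t(Degraded) + 0.3·t(Under Repair)
t(Under Repair) = 1 + 0.4·t(Degraded) + 0.4·t(Under Repair)
Solving: t(Degraded) = 3.7500, t(Under Repair) = 4.1667.
Expected hours from Under Repair to Idle: 4.1667.

4.1667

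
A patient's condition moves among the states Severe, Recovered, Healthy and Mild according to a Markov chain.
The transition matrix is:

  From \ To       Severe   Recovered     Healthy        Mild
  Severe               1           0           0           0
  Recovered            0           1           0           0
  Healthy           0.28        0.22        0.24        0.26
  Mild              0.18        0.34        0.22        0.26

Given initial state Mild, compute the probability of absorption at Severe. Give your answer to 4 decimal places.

0.3927

Let h(s) be the probability of absorption at Severe starting from transient state s. Then h(Severe) = 1 and h(Recovered) = 0. By first-step analysis:
h(Healthy) = 0.28·1 + 0.22·0 + 0.24·h(Healthy) + 0.26·h(Mild)
h(Mild) = 0.18·1 + 0.34·0 + 0.22·h(Healthy) + 0.26·h(Mild)
Solving: h(Healthy) = 0.5028, h(Mild) = 0.3927.
Starting from Mild, the probability is 0.3927.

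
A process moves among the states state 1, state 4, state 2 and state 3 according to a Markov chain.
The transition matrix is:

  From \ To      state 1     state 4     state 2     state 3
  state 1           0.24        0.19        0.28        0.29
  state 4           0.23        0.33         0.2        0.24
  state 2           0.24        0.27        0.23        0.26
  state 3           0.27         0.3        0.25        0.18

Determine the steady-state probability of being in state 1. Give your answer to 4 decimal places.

Let the stationary distribution be π with π = πP and π_1 + π_2 + π_3 + π_4 = 1.
π_1 = 0.24·π_1 + 0.23·π_2 + 0.24·π_3 + 0.27·π_4
π_2 = 0.19·π_1 + 0.33·π_2 + 0.27·π_3 + 0.3·π_4
π_3 = 0.28·π_1 + 0.2·π_2 + 0.23·π_3 + 0.25·π_4
Solving with the normalization constraint gives π = (0.2445, 0.2742, 0.2389, 0.2425).
So the stationary probability of state 1 is 0.2445.

0.2445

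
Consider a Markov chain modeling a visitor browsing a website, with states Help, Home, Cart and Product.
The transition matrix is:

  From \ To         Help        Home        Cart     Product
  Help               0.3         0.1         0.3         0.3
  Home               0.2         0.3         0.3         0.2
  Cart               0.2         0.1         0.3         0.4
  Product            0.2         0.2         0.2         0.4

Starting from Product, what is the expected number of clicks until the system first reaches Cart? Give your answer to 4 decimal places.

4.1327

Let t(s) be the expected number of clicks to first reach Cart from state s, with t(Cart) = 0. Conditioning on the first click:
t(Help) = 1 + 0.3·t(Help) + 0.1·t(Home) + 0.3·t(Product)
t(Home) = 1 + 0.2·t(Help) + 0.3·t(Home) + 0.2·t(Product)
t(Product) = 1 + 0.2·t(Help) + 0.2·t(Home) + 0.4·t(Product)
Solving: t(Help) = 3.7245, t(Home) = 3.6735, t(Product) = 4.1327.
Expected clicks from Product to Cart: 4.1327.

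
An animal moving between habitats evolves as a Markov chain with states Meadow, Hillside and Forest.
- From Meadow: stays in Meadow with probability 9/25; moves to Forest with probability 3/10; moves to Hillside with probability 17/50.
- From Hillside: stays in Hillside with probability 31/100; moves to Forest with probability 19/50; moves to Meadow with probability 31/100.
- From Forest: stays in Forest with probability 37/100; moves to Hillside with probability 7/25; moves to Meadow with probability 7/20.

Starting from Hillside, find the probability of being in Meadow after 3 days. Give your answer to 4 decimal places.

Propagate the distribution vector 3 days from Hillside.
After 0 days: (0.0000, 1.0000, 0.0000)
After 1 day: (0.3100, 0.3100, 0.3800)
After 2 days: (0.3407, 0.3079, 0.3514)
After 3 days: (0.3411, 0.3097, 0.3492)
P(in Meadow after 3 days) = 0.3411

0.3411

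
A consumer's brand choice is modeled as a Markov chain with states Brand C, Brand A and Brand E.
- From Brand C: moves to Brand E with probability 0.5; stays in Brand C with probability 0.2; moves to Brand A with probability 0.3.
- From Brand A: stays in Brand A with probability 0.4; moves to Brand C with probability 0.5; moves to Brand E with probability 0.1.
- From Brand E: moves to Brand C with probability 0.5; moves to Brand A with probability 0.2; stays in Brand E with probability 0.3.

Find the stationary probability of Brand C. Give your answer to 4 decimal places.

Let the stationary distribution be π with π = πP and π_1 + π_2 + π_3 = 1.
π_1 = 0.2·π_1 + 0.5·π_2 + 0.5·π_3
π_2 = 0.3·π_1 + 0.4·π_2 + 0.2·π_3
Solving with the normalization constraint gives π = (0.3846, 0.2981, 0.3173).
So the stationary probability of Brand C is 0.3846.

0.3846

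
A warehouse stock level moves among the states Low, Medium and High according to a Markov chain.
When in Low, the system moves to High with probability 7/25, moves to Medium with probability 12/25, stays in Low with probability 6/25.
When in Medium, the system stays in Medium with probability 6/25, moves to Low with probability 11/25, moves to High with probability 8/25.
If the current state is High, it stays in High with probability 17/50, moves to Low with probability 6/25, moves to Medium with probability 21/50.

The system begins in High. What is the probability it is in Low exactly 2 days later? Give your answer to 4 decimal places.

0.3240

Sum over the intermediate state after 1 day:
P = P(High→Low)·P(Low→Low) + P(High→Medium)·P(Medium→Low) + P(High→High)·P(High→Low)
  = 0.24×0.24 + 0.42×0.44 + 0.34×0.24
  = 0.0576 + 0.1848 + 0.0816 = 0.3240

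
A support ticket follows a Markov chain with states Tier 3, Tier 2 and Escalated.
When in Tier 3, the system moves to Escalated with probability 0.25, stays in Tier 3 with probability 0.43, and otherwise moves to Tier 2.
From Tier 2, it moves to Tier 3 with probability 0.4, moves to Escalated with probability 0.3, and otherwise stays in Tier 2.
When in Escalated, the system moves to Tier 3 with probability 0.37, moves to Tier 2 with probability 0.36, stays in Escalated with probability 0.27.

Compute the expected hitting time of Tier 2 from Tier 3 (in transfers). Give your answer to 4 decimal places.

3.0284

Let t(s) be the expected number of transfers to first reach Tier 2 from state s, with t(Tier 2) = 0. Conditioning on the first transfer:
t(Tier 3) = 1 + 0.43·t(Tier 3) + 0.25·t(Escalated)
t(Escalated) = 1 + 0.37·t(Tier 3) + 0.27·t(Escalated)
Solving: t(Tier 3) = 3.0284, t(Escalated) = 2.9048.
Expected transfers from Tier 3 to Tier 2: 3.0284.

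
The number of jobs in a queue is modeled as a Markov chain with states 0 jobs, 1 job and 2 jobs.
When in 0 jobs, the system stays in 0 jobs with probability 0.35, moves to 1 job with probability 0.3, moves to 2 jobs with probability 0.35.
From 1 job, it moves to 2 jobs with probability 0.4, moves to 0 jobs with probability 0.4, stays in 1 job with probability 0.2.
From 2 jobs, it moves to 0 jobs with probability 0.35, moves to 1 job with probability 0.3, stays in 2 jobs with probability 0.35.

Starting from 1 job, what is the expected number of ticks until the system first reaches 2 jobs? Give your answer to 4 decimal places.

Let t(s) be the expected number of ticks to first reach 2 jobs from state s, with t(2 jobs) = 0. Conditioning on the first tick:
t(0 jobs) = 1 + 0.35·t(0 jobs) + 0.3·t(1 job)
t(1 job) = 1 + 0.4·t(0 jobs) + 0.2·t(1 job)
Solving: t(0 jobs) = 2.7500, t(1 job) = 2.6250.
Expected ticks from 1 job to 2 jobs: 2.6250.

2.6250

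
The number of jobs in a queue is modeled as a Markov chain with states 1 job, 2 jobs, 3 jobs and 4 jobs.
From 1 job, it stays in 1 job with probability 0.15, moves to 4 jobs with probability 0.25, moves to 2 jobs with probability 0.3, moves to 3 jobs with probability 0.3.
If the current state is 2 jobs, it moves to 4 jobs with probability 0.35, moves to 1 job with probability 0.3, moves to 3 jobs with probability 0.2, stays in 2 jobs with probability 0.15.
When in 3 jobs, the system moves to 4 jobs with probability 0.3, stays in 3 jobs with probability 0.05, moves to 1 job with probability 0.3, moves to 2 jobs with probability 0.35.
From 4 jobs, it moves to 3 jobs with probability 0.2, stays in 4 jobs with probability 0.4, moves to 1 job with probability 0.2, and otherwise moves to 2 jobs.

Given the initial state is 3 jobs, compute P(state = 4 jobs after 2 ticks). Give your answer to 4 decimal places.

Propagate the distribution vector 2 ticks from 3 jobs.
After 0 ticks: (0.0000, 0.0000, 1.0000, 0.0000)
After 1 tick: (0.3000, 0.3500, 0.0500, 0.3000)
After 2 ticks: (0.2250, 0.2200, 0.2225, 0.3325)
P(in 4 jobs after 2 ticks) = 0.3325

0.3325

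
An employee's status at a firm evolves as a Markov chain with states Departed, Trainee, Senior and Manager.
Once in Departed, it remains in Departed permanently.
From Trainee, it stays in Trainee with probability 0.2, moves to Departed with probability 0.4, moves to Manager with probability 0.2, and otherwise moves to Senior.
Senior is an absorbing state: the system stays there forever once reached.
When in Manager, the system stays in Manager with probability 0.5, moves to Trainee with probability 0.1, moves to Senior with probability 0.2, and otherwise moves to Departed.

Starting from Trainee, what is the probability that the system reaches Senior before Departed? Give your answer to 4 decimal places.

Let h(s) be the probability of absorption at Senior starting from transient state s. Then h(Senior) = 1 and h(Departed) = 0. By first-step analysis:
h(Trainee) = 0.4·0 + 0.2·h(Trainee) + 0.2·1 + 0.2·h(Manager)
h(Manager) = 0.2·0 + 0.1·h(Trainee) + 0.2·1 + 0.5·h(Manager)
Solving: h(Trainee) = 0.3684, h(Manager) = 0.4737.
Starting from Trainee, the probability is 0.3684.

0.3684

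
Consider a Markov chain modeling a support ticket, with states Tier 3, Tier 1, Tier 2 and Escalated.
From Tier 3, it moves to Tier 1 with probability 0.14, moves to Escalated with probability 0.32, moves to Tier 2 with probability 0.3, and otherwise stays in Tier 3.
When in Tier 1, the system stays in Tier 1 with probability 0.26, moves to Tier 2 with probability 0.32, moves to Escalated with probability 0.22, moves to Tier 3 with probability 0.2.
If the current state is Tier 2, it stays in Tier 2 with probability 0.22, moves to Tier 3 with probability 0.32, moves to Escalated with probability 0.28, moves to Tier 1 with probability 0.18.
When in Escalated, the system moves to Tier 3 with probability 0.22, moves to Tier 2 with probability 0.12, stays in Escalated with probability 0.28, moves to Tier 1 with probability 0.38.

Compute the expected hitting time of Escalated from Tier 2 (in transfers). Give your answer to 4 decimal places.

Let t(s) be the expected number of transfers to first reach Escalated from state s, with t(Escalated) = 0. Conditioning on the first transfer:
t(Tier 3) = 1 + 0.24·t(Tier 3) + 0.14·t(Tier 1) + 0.3·t(Tier 2)
t(Tier 1) = 1 + 0.2·t(Tier 3) + 0.26·t(Tier 1) + 0.32·t(Tier 2)
t(Tier 2) = 1 + 0.32·t(Tier 3) + 0.18·t(Tier 1) + 0.22·t(Tier 2)
Solving: t(Tier 3) = 3.4296, t(Tier 1) = 3.8226, t(Tier 2) = 3.5712.
Expected transfers from Tier 2 to Escalated: 3.5712.

3.5712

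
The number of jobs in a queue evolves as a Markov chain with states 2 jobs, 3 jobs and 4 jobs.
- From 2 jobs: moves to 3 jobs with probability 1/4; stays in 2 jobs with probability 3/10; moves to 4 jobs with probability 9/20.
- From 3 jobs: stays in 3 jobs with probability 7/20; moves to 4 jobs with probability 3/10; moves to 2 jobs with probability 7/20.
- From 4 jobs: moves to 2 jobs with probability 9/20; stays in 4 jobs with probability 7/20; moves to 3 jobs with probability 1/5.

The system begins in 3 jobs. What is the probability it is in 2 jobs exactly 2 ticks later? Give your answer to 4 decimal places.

Sum over the intermediate state after 1 tick:
P = P(3 jobs→2 jobs)·P(2 jobs→2 jobs) + P(3 jobs→3 jobs)·P(3 jobs→2 jobs) + P(3 jobs→4 jobs)·P(4 jobs→2 jobs)
  = 0.35×0.3 + 0.35×0.35 + 0.3×0.45
  = 0.1050 + 0.1225 + 0.1350 = 0.3625

0.3625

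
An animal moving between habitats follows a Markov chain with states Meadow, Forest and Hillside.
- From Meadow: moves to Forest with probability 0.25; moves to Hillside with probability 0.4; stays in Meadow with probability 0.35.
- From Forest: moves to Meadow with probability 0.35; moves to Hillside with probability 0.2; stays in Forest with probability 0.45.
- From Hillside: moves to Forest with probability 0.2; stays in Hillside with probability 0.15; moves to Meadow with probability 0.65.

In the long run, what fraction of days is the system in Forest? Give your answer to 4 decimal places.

0.2955

Let the stationary distribution be π with π = πP and π_1 + π_2 + π_3 = 1.
π_1 = 0.35·π_1 + 0.35·π_2 + 0.65·π_3
π_2 = 0.25·π_1 + 0.45·π_2 + 0.2·π_3
Solving with the normalization constraint gives π = (0.4318, 0.2955, 0.2727).
So the stationary probability of Forest is 0.2955.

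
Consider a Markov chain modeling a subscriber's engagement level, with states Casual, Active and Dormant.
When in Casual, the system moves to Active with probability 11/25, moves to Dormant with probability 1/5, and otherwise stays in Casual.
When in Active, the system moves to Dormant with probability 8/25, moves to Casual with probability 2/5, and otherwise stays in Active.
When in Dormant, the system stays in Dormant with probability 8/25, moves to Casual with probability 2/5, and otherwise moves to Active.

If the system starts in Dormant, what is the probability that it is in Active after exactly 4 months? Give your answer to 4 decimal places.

0.3415

Propagate the distribution vector 4 months from Dormant.
After 0 months: (0.0000, 0.0000, 1.0000)
After 1 month: (0.4000, 0.2800, 0.3200)
After 2 months: (0.3840, 0.3440, 0.2720)
After 3 months: (0.3846, 0.3414, 0.2739)
After 4 months: (0.3846, 0.3415, 0.2738)
P(in Active after 4 months) = 0.3415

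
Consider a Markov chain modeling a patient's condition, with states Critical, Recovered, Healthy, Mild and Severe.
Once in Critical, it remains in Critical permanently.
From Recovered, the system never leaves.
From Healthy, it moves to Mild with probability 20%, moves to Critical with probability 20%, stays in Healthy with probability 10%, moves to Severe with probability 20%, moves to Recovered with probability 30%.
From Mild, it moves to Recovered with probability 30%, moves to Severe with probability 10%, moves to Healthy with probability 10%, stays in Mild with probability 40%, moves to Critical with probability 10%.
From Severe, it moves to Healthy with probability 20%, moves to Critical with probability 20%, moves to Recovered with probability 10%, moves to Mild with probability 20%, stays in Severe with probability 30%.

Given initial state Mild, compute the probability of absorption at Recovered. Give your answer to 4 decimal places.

Let h(s) be the probability of absorption at Recovered starting from transient state s. Then h(Recovered) = 1 and h(Critical) = 0. By first-step analysis:
h(Healthy) = 0.2·0 + 0.3·1 + 0.1·h(Healthy) + 0.2·h(Mild) + 0.2·h(Severe)
h(Mild) = 0.1·0 + 0.3·1 + 0.1·h(Healthy) + 0.4·h(Mild) + 0.1·h(Severe)
h(Severe) = 0.2·0 + 0.1·1 + 0.2·h(Healthy) + 0.2·h(Mild) + 0.3·h(Severe)
Solving: h(Healthy) = 0.5987, h(Mild) = 0.6847, h(Severe) = 0.5096.
Starting from Mild, the probability is 0.6847.

0.6847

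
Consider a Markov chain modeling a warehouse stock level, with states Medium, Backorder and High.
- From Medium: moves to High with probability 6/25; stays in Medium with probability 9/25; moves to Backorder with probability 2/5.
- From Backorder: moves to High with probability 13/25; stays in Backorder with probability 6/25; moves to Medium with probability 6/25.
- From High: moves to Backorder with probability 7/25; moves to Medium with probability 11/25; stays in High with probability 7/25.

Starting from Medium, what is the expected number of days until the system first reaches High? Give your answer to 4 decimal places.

Let t(s) be the expected number of days to first reach High from state s, with t(High) = 0. Conditioning on the first day:
t(Medium) = 1 + 0.36·t(Medium) + 0.4·t(Backorder)
t(Backorder) = 1 + 0.24·t(Medium) + 0.24·t(Backorder)
Solving: t(Medium) = 2.9713, t(Backorder) = 2.2541.
Expected days from Medium to High: 2.9713.

2.9713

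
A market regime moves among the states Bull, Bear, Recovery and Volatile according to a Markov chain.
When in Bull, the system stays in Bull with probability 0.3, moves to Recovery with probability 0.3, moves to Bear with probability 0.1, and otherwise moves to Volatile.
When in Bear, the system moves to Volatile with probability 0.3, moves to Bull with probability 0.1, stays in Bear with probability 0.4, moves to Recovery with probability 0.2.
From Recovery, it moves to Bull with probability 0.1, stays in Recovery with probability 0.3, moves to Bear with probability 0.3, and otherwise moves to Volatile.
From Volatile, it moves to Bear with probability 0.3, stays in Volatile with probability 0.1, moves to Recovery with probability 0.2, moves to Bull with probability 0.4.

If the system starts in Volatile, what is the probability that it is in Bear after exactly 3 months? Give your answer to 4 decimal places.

0.2830

Propagate the distribution vector 3 months from Volatile.
After 0 months: (0.0000, 0.0000, 0.0000, 1.0000)
After 1 month: (0.4000, 0.3000, 0.2000, 0.1000)
After 2 months: (0.2100, 0.2500, 0.2600, 0.2800)
After 3 months: (0.2260, 0.2830, 0.2470, 0.2440)
P(in Bear after 3 months) = 0.2830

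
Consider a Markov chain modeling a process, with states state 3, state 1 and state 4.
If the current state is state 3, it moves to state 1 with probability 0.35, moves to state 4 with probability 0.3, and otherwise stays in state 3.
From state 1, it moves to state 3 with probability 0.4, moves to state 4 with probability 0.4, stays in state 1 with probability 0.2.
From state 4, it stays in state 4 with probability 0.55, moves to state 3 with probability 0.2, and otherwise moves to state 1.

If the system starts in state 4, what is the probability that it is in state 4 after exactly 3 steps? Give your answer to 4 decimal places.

Propagate the distribution vector 3 steps from state 4.
After 0 steps: (0.0000, 0.0000, 1.0000)
After 1 step: (0.2000, 0.2500, 0.5500)
After 2 steps: (0.2800, 0.2575, 0.4625)
After 3 steps: (0.2935, 0.2651, 0.4414)
P(in state 4 after 3 steps) = 0.4414

0.4414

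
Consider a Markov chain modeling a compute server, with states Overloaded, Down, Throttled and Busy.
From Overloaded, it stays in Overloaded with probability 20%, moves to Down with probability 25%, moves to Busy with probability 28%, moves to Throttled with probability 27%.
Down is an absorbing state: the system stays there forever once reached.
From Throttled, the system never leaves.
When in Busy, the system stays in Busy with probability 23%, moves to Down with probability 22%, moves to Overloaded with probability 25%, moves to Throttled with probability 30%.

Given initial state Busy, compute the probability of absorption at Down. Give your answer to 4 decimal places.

Let h(s) be the probability of absorption at Down starting from transient state s. Then h(Down) = 1 and h(Throttled) = 0. By first-step analysis:
h(Overloaded) = 0.2·h(Overloaded) + 0.25·1 + 0.27·0 + 0.28·h(Busy)
h(Busy) = 0.25·h(Overloaded) + 0.22·1 + 0.3·0 + 0.23·h(Busy)
Solving: h(Overloaded) = 0.4654, h(Busy) = 0.4368.
Starting from Busy, the probability is 0.4368.

0.4368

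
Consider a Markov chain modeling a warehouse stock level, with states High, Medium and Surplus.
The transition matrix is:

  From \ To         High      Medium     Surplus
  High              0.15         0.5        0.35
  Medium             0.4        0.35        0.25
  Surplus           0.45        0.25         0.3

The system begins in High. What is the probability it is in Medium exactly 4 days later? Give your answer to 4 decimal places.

0.3677

Propagate the distribution vector 4 days from High.
After 0 days: (1.0000, 0.0000, 0.0000)
After 1 day: (0.1500, 0.5000, 0.3500)
After 2 days: (0.3800, 0.3375, 0.2825)
After 3 days: (0.3191, 0.3788, 0.3021)
After 4 days: (0.3353, 0.3677, 0.2970)
P(in Medium after 4 days) = 0.3677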